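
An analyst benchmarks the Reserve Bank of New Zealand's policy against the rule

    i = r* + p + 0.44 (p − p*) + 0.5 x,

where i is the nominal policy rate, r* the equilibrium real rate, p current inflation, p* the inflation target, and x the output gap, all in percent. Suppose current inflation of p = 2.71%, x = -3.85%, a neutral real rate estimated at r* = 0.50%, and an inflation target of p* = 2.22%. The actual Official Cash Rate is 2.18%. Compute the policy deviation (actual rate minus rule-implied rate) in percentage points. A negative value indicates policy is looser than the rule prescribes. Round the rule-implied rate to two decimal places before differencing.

0.68 pp

i = 0.50 + 2.71 + 0.44 × (2.71 − 2.22) + 0.5 × (-3.85)
   = 0.50 + 2.71 + 0.2156 − 1.925 = 1.50
Deviation = 2.18 − 1.50 = 0.68 pp.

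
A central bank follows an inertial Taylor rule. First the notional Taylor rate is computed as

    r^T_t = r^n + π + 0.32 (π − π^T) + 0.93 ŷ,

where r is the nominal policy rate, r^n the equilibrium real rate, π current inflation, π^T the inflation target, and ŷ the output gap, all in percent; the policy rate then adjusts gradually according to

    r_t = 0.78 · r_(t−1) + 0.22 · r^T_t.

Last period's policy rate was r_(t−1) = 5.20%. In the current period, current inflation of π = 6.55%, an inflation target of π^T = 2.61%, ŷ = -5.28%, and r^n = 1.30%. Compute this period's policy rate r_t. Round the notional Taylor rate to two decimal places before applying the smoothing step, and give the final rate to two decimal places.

r^T_t = 1.30 + 6.55 + 0.32 × (6.55 − 2.61) + 0.93 × (-5.28)
   = 1.30 + 6.55 + 1.2608 − 4.9104 = 4.20
r_t = 0.78 × 5.20 + 0.22 × 4.20 = 4.056 + 0.924 = 4.98

4.98%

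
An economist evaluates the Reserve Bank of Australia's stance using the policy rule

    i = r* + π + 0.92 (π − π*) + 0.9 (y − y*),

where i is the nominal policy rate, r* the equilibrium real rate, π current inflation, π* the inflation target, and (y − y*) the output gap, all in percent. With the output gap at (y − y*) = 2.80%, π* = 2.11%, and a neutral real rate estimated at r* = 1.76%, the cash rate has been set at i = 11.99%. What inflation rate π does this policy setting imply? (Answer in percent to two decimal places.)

5.03%

Collecting π: i = r* + (1 + 0.92) π − 0.92 π* + 0.9 (y − y*)
1.92 π = 11.99 − 1.76 + 0.92 × 2.11 − 0.9 × 2.80 = 9.6512
π = 9.6512 / 1.92 = 5.03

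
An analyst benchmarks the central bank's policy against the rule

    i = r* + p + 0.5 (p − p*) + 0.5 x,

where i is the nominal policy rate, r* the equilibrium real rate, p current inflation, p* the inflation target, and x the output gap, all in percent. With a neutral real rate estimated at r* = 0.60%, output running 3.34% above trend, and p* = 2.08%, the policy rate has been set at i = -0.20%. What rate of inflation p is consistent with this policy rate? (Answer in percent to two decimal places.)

Output 3.34% above potential → x = 3.34.
Collecting p: i = r* + (1 + 0.5) p − 0.5 p* + 0.5 x
1.5 p = -0.20 − 0.60 + 0.5 × 2.08 − 0.5 × 3.34 = -1.43
p = -1.43 / 1.5 = -0.95

-0.95%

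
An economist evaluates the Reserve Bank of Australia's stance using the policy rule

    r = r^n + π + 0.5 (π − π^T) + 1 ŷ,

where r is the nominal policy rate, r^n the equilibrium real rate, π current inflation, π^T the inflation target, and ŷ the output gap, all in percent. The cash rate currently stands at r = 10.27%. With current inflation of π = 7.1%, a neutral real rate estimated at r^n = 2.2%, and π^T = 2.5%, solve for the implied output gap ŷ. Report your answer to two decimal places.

1 ŷ = 10.27 − 2.2 − 7.1 − 0.5 × (7.1 − 2.5) = -1.33
ŷ = -1.33 / 1 = -1.33

-1.33%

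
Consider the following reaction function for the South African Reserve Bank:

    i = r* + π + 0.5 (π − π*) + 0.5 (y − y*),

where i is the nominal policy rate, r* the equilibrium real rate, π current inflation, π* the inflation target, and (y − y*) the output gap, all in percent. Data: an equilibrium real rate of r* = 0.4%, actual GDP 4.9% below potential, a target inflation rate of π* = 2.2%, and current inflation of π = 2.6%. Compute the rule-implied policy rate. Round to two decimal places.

Output 4.9% below potential → (y − y*) = -4.9.
i = 0.4 + 2.6 + 0.5 × (2.6 − 2.2) + 0.5 × (-4.9)
   = 0.4 + 2.6 + 0.2 − 2.45 = 0.75

0.75%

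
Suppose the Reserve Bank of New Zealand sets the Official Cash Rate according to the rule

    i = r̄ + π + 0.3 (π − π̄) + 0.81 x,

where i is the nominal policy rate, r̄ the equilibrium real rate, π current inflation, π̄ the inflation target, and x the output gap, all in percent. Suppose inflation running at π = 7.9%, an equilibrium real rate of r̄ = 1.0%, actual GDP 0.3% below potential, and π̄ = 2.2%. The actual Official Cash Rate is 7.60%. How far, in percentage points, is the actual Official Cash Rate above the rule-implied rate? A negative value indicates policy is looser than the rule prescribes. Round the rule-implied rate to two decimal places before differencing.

-2.77 pp

Output 0.3% below potential → x = -0.3.
i = 1.0 + 7.9 + 0.3 × (7.9 − 2.2) + 0.81 × (-0.3)
   = 1.0 + 7.9 + 1.71 − 0.243 = 10.37
Deviation = 7.60 − 10.37 = -2.77 pp.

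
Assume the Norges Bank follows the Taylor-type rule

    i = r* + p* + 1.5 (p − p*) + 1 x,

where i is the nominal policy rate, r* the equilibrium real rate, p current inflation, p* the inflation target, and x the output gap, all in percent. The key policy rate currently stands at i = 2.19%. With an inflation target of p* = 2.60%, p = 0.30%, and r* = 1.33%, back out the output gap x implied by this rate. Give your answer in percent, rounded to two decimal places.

1 x = 2.19 − 1.33 − 2.60 − 1.5 × (0.30 − 2.60) = 1.71
x = 1.71 / 1 = 1.71

1.71%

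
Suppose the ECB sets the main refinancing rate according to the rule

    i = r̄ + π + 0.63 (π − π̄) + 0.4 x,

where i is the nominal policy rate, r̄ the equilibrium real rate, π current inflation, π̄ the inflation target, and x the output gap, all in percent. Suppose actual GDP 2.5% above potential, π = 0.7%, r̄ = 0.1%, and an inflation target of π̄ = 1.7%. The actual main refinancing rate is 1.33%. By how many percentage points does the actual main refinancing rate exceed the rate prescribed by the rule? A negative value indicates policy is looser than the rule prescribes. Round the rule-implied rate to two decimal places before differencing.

Output 2.5% above potential → x = 2.5.
i = 0.1 + 0.7 + 0.63 × (0.7 − 1.7) + 0.4 × 2.5
   = 0.1 + 0.7 − 0.63 + 1 = 1.17
Deviation = 1.33 − 1.17 = 0.16 pp.

0.16 pp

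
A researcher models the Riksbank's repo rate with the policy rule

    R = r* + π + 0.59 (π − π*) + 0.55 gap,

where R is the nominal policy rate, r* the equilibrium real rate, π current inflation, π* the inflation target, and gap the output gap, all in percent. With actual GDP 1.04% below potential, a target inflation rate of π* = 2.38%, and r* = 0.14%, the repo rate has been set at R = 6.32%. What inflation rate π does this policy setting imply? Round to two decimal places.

5.13%

Output 1.04% below potential → gap = -1.04.
Collecting π: R = r* + (1 + 0.59) π − 0.59 π* + 0.55 gap
1.59 π = 6.32 − 0.14 + 0.59 × 2.38 − 0.55 × (-1.04) = 8.1562
π = 8.1562 / 1.59 = 5.13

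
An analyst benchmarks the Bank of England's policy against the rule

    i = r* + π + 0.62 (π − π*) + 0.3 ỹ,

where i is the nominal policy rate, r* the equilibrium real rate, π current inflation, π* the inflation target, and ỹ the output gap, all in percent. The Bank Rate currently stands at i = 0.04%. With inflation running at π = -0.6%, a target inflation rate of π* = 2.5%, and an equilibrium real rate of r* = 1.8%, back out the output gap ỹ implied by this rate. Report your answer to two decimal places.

0.3 ỹ = 0.04 − 1.8 − (-0.6) − 0.62 × ((-0.6) − 2.5) = 0.762
ỹ = 0.762 / 0.3 = 2.54

2.54%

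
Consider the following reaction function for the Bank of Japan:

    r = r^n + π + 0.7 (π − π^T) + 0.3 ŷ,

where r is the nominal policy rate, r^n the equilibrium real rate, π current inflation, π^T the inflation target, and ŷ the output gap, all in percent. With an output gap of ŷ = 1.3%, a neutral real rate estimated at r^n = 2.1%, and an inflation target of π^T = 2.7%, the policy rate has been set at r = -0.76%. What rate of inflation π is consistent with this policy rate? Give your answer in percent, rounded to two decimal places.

-0.80%

Collecting π: r = r^n + (1 + 0.7) π − 0.7 π^T + 0.3 ŷ
1.7 π = -0.76 − 2.1 + 0.7 × 2.7 − 0.3 × 1.3 = -1.36
π = -1.36 / 1.7 = -0.80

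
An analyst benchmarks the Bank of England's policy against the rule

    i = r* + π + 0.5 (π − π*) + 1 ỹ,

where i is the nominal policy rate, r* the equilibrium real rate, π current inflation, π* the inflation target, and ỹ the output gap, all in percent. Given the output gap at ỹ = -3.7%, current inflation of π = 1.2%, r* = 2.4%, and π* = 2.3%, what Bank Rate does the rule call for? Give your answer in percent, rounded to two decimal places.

-0.65%

i = 2.4 + 1.2 + 0.5 × (1.2 − 2.3) + 1 × (-3.7)
   = 2.4 + 1.2 − 0.55 − 3.7 = -0.65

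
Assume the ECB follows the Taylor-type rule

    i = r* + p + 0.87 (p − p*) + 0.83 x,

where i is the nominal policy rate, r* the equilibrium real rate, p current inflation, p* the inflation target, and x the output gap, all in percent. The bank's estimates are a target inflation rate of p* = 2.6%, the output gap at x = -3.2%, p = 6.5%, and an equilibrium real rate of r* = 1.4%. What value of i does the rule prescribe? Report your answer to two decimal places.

8.64%

i = 1.4 + 6.5 + 0.87 × (6.5 − 2.6) + 0.83 × (-3.2)
   = 1.4 + 6.5 + 3.393 − 2.656 = 8.64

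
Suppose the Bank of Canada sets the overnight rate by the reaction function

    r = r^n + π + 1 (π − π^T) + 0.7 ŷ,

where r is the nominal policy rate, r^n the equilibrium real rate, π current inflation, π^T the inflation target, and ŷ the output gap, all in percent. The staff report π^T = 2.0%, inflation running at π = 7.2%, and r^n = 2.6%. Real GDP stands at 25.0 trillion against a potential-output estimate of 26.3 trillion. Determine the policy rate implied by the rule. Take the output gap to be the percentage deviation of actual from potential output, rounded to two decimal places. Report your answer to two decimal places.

Output gap = 100 × (25.0 − 26.3) / 26.3 = -4.94%.
r = 2.60 + 7.20 + 1 × (7.20 − 2.00) + 0.7 × (-4.94)
   = 2.60 + 7.2 + 5.2 − 3.458 = 11.54

11.54%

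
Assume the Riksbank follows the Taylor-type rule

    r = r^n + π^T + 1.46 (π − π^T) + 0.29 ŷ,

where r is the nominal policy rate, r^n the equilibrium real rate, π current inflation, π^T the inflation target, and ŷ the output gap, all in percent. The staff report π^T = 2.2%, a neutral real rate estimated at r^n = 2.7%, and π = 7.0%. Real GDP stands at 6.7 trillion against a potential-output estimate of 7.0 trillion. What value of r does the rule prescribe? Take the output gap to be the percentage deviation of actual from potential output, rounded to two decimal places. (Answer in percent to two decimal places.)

10.66%

Output gap = 100 × (6.7 − 7.0) / 7.0 = -4.29%.
r = 2.70 + 2.20 + 1.46 × (7.00 − 2.20) + 0.29 × (-4.29)
   = 2.70 + 2.2 + 7.008 − 1.2441 = 10.66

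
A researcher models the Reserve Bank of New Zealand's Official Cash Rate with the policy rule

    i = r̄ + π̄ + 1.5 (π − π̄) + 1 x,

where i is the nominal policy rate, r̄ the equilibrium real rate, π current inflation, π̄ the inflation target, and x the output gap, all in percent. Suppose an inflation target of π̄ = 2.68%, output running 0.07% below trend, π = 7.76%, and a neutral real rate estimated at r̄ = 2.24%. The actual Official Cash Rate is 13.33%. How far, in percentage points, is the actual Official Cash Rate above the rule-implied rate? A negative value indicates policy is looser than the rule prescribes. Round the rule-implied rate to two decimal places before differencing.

Output 0.07% below potential → x = -0.07.
i = 2.24 + 2.68 + 1.5 × (7.76 − 2.68) + 1 × (-0.07)
   = 2.24 + 2.68 + 7.62 − 0.07 = 12.47
Deviation = 13.33 − 12.47 = 0.86 pp.

0.86 pp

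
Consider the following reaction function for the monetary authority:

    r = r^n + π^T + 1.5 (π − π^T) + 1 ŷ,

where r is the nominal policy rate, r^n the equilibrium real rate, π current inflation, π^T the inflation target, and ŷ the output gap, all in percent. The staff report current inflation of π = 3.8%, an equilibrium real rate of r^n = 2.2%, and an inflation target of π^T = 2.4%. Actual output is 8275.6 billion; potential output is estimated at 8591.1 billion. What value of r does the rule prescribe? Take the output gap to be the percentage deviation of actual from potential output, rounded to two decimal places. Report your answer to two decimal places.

Output gap = 100 × (8275.6 − 8591.1) / 8591.1 = -3.67%.
r = 2.20 + 2.40 + 1.5 × (3.80 − 2.40) + 1 × (-3.67)
   = 2.20 + 2.4 + 2.1 − 3.67 = 3.03

3.03%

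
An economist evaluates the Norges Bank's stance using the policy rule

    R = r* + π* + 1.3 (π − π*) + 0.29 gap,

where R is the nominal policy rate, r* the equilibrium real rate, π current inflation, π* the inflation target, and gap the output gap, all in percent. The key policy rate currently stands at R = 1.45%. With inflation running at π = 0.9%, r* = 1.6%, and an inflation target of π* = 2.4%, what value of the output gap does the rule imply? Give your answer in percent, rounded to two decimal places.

0.29 gap = 1.45 − 1.6 − 2.4 − 1.3 × (0.9 − 2.4) = -0.6
gap = -0.6 / 0.29 = -2.07

-2.07%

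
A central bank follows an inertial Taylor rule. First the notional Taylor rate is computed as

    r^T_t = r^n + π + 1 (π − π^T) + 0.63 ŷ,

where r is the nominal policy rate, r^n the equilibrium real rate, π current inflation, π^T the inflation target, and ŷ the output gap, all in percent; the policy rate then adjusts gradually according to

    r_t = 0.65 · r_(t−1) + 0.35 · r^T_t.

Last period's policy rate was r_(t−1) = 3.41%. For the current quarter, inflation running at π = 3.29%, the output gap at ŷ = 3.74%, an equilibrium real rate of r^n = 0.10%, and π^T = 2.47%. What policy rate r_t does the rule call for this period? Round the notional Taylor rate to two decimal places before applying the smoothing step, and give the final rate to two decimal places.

4.52%

r^T_t = 0.10 + 3.29 + 1 × (3.29 − 2.47) + 0.63 × 3.74
   = 0.10 + 3.29 + 0.82 + 2.3562 = 6.57
r_t = 0.65 × 3.41 + 0.35 × 6.57 = 2.2165 + 2.2995 = 4.52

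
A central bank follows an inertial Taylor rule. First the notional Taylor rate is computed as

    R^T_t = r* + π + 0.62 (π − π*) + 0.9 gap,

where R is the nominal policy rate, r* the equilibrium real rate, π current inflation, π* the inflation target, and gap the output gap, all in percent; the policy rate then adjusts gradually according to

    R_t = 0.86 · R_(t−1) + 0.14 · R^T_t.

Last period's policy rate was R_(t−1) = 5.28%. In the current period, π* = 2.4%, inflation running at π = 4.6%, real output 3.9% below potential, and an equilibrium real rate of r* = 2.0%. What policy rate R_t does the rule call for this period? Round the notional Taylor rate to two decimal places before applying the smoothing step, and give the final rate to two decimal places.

Output 3.9% below potential → gap = -3.9.
R^T_t = 2.0 + 4.6 + 0.62 × (4.6 − 2.4) + 0.9 × (-3.9)
   = 2.0 + 4.6 + 1.364 − 3.51 = 4.45
R_t = 0.86 × 5.28 + 0.14 × 4.45 = 4.5408 + 0.623 = 5.16

5.16%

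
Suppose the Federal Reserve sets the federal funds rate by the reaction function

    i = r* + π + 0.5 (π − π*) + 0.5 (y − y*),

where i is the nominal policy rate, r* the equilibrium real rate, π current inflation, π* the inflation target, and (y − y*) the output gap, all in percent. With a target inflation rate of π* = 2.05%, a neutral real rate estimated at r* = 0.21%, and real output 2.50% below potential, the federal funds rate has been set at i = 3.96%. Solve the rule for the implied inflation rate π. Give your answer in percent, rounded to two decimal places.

4.02%

Output 2.50% below potential → (y − y*) = -2.50.
Collecting π: i = r* + (1 + 0.5) π − 0.5 π* + 0.5 (y − y*)
1.5 π = 3.96 − 0.21 + 0.5 × 2.05 − 0.5 × (-2.50) = 6.025
π = 6.025 / 1.5 = 4.02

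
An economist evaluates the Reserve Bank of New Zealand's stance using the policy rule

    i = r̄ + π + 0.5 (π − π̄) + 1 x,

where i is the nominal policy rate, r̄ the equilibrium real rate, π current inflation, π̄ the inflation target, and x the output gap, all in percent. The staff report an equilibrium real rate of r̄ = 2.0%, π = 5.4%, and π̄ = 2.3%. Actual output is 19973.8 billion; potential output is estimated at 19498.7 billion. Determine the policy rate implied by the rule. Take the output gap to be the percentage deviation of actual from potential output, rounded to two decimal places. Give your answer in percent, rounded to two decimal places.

11.39%

Output gap = 100 × (19973.8 − 19498.7) / 19498.7 = 2.44%.
i = 2.00 + 5.40 + 0.5 × (5.40 − 2.30) + 1 × 2.44
   = 2.00 + 5.4 + 1.55 + 2.44 = 11.39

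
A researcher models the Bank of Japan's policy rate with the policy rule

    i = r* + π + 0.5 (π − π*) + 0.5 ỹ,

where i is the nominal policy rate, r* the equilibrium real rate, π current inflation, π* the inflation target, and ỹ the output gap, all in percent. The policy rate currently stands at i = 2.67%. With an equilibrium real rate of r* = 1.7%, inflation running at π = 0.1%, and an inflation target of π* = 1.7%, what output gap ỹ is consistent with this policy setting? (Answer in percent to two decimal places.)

0.5 ỹ = 2.67 − 1.7 − 0.1 − 0.5 × (0.1 − 1.7) = 1.67
ỹ = 1.67 / 0.5 = 3.34

3.34%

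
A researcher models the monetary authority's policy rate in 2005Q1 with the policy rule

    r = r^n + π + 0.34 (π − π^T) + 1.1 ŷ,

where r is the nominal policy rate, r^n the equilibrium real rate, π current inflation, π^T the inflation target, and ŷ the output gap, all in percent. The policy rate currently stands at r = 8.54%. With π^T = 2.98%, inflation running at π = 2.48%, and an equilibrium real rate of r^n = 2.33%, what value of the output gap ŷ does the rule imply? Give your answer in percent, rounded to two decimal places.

1.1 ŷ = 8.54 − 2.33 − 2.48 − 0.34 × (2.48 − 2.98) = 3.9
ŷ = 3.9 / 1.1 = 3.55

3.55%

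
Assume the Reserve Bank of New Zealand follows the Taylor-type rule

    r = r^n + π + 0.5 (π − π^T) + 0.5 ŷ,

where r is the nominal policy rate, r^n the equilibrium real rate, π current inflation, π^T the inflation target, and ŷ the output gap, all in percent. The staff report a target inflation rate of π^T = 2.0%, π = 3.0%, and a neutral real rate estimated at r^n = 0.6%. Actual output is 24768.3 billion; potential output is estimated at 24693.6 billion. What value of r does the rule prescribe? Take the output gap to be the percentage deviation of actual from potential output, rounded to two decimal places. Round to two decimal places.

Output gap = 100 × (24768.3 − 24693.6) / 24693.6 = 0.30%.
r = 0.60 + 3.00 + 0.5 × (3.00 − 2.00) + 0.5 × 0.30
   = 0.60 + 3 + 0.5 + 0.15 = 4.25

4.25%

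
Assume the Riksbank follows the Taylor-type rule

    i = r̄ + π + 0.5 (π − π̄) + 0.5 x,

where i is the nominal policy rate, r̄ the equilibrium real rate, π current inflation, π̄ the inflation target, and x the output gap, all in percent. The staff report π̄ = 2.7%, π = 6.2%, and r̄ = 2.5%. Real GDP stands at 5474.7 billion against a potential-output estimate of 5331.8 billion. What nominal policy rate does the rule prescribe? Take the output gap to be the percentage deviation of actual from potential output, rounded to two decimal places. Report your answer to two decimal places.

Output gap = 100 × (5474.7 − 5331.8) / 5331.8 = 2.68%.
i = 2.50 + 6.20 + 0.5 × (6.20 − 2.70) + 0.5 × 2.68
   = 2.50 + 6.2 + 1.75 + 1.34 = 11.79

11.79%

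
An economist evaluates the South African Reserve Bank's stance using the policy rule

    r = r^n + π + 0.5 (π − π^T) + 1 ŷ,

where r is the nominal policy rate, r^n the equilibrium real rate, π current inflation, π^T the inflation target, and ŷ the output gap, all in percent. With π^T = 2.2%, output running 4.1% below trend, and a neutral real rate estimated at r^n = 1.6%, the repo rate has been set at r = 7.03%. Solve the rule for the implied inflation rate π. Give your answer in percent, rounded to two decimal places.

7.09%

Output 4.1% below potential → ŷ = -4.1.
Collecting π: r = r^n + (1 + 0.5) π − 0.5 π^T + 1 ŷ
1.5 π = 7.03 − 1.6 + 0.5 × 2.2 − 1 × (-4.1) = 10.63
π = 10.63 / 1.5 = 7.09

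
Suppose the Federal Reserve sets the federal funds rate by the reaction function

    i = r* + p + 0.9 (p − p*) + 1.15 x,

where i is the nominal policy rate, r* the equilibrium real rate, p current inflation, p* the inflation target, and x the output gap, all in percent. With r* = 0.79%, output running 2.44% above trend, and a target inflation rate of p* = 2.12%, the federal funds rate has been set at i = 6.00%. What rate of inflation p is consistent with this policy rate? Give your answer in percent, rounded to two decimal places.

Output 2.44% above potential → x = 2.44.
Collecting p: i = r* + (1 + 0.9) p − 0.9 p* + 1.15 x
1.9 p = 6.00 − 0.79 + 0.9 × 2.12 − 1.15 × 2.44 = 4.312
p = 4.312 / 1.9 = 2.27

2.27%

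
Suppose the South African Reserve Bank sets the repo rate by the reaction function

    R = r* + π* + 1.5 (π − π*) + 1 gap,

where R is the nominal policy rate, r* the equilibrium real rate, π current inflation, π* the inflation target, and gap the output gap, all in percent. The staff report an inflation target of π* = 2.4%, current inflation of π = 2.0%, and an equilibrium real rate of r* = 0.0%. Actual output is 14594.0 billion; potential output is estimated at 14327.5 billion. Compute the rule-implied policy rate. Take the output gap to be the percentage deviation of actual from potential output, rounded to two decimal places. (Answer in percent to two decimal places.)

Output gap = 100 × (14594.0 − 14327.5) / 14327.5 = 1.86%.
R = 0.00 + 2.40 + 1.5 × (2.00 − 2.40) + 1 × 1.86
   = 0.00 + 2.4 − 0.6 + 1.86 = 3.66

3.66%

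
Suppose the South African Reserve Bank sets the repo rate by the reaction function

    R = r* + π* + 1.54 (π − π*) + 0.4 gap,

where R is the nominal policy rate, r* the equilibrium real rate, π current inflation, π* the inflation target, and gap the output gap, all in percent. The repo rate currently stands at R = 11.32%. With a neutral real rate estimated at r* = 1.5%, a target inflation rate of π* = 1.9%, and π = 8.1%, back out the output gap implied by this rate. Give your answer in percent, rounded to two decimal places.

-4.07%

0.4 gap = 11.32 − 1.5 − 1.9 − 1.54 × (8.1 − 1.9) = -1.628
gap = -1.628 / 0.4 = -4.07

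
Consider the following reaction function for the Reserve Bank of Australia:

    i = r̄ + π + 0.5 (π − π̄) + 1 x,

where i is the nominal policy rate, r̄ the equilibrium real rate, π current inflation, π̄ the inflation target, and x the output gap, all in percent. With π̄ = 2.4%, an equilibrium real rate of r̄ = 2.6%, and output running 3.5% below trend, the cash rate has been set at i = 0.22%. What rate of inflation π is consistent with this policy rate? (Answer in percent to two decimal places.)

Output 3.5% below potential → x = -3.5.
Collecting π: i = r̄ + (1 + 0.5) π − 0.5 π̄ + 1 x
1.5 π = 0.22 − 2.6 + 0.5 × 2.4 − 1 × (-3.5) = 2.32
π = 2.32 / 1.5 = 1.55

1.55%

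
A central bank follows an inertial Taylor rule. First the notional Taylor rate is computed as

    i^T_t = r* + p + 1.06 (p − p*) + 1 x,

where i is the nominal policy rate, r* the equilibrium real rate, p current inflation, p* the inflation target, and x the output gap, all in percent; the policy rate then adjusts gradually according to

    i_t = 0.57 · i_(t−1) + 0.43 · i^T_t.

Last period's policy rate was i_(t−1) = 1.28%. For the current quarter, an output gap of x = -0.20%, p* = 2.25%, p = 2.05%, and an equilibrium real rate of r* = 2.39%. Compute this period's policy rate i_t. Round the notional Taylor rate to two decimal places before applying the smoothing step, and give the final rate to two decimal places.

2.46%

i^T_t = 2.39 + 2.05 + 1.06 × (2.05 − 2.25) + 1 × (-0.20)
   = 2.39 + 2.05 − 0.212 − 0.2 = 4.03
i_t = 0.57 × 1.28 + 0.43 × 4.03 = 0.7296 + 1.7329 = 2.46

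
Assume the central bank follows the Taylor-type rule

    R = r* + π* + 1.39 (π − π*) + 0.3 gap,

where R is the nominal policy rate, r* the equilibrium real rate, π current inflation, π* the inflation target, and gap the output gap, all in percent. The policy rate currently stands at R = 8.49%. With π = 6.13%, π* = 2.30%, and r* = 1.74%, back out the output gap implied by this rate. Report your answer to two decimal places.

-2.91%

0.3 gap = 8.49 − 1.74 − 2.30 − 1.39 × (6.13 − 2.30) = -0.8737
gap = -0.8737 / 0.3 = -2.91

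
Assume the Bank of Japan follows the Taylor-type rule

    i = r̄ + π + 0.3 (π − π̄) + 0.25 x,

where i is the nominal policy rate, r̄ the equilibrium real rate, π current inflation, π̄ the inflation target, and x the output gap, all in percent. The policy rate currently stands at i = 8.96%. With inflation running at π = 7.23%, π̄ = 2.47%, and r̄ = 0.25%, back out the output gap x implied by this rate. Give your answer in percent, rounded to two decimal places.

0.25 x = 8.96 − 0.25 − 7.23 − 0.3 × (7.23 − 2.47) = 0.052
x = 0.052 / 0.25 = 0.21

0.21%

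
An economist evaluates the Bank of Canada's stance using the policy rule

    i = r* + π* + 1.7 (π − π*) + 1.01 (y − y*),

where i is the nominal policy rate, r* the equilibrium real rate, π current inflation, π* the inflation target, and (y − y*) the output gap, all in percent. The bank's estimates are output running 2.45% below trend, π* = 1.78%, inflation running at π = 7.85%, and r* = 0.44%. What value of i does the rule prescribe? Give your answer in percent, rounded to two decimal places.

10.06%

Output 2.45% below potential → (y − y*) = -2.45.
i = 0.44 + 1.78 + 1.7 × (7.85 − 1.78) + 1.01 × (-2.45)
   = 0.44 + 1.78 + 10.319 − 2.4745 = 10.06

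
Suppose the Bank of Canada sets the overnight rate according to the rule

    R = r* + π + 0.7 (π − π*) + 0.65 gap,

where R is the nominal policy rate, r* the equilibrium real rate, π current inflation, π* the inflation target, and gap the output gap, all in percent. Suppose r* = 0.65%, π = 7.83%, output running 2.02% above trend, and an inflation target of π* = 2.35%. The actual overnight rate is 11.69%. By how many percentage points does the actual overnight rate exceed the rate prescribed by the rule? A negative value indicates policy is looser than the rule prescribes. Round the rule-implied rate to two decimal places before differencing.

Output 2.02% above potential → gap = 2.02.
R = 0.65 + 7.83 + 0.7 × (7.83 − 2.35) + 0.65 × 2.02
   = 0.65 + 7.83 + 3.836 + 1.313 = 13.63
Deviation = 11.69 − 13.63 = -1.94 pp.

-1.94 pp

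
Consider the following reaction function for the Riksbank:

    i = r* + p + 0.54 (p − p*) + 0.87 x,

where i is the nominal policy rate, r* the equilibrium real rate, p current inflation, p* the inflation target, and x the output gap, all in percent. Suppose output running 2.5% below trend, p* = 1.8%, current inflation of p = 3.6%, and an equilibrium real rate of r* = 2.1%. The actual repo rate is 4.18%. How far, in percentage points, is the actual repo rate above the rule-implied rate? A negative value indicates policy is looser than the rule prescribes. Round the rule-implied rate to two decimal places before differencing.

-0.32 pp

Output 2.5% below potential → x = -2.5.
i = 2.1 + 3.6 + 0.54 × (3.6 − 1.8) + 0.87 × (-2.5)
   = 2.1 + 3.6 + 0.972 − 2.175 = 4.50
Deviation = 4.18 − 4.50 = -0.32 pp.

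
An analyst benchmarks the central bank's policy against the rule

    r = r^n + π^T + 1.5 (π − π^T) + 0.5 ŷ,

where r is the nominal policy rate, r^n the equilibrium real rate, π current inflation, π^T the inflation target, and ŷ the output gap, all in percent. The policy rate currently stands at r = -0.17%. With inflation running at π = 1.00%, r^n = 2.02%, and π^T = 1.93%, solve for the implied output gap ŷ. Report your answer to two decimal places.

0.5 ŷ = -0.17 − 2.02 − 1.93 − 1.5 × (1.00 − 1.93) = -2.725
ŷ = -2.725 / 0.5 = -5.45

-5.45%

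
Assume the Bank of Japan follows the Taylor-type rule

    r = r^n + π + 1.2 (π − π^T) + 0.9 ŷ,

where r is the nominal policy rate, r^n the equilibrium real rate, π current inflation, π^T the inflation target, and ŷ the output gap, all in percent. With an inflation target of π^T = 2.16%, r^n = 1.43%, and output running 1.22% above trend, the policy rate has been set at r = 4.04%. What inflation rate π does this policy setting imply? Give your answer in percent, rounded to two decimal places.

1.87%

Output 1.22% above potential → ŷ = 1.22.
Collecting π: r = r^n + (1 + 1.2) π − 1.2 π^T + 0.9 ŷ
2.2 π = 4.04 − 1.43 + 1.2 × 2.16 − 0.9 × 1.22 = 4.104
π = 4.104 / 2.2 = 1.87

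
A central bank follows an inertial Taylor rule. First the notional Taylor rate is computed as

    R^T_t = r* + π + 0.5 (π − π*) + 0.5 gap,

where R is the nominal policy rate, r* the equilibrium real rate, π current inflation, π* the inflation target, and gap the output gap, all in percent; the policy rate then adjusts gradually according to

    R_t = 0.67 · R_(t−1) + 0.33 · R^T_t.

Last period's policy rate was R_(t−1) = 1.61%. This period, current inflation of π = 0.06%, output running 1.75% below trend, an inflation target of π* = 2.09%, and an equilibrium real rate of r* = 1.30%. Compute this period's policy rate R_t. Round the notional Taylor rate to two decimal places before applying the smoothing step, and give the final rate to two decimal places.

0.90%

Output 1.75% below potential → gap = -1.75.
R^T_t = 1.30 + 0.06 + 0.5 × (0.06 − 2.09) + 0.5 × (-1.75)
   = 1.30 + 0.06 − 1.015 − 0.875 = -0.53
R_t = 0.67 × 1.61 + 0.33 × (-0.53) = 1.0787 − 0.1749 = 0.90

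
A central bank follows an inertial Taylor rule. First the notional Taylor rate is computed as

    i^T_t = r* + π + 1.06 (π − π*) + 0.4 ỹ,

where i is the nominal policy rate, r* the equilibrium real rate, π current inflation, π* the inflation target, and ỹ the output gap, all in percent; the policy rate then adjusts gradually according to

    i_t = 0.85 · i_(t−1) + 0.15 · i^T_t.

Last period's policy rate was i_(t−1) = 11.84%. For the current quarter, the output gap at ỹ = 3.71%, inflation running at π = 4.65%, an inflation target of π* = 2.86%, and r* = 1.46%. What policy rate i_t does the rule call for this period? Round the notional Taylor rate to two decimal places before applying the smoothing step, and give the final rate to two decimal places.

i^T_t = 1.46 + 4.65 + 1.06 × (4.65 − 2.86) + 0.4 × 3.71
   = 1.46 + 4.65 + 1.8974 + 1.484 = 9.49
i_t = 0.85 × 11.84 + 0.15 × 9.49 = 10.064 + 1.4235 = 11.49

11.49%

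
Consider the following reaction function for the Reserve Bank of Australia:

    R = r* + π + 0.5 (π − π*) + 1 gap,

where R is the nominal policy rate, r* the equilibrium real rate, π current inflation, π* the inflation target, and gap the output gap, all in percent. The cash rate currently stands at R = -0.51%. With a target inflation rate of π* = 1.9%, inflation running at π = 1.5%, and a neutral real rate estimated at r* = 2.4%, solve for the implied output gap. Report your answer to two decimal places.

1 gap = -0.51 − 2.4 − 1.5 − 0.5 × (1.5 − 1.9) = -4.21
gap = -4.21 / 1 = -4.21

-4.21%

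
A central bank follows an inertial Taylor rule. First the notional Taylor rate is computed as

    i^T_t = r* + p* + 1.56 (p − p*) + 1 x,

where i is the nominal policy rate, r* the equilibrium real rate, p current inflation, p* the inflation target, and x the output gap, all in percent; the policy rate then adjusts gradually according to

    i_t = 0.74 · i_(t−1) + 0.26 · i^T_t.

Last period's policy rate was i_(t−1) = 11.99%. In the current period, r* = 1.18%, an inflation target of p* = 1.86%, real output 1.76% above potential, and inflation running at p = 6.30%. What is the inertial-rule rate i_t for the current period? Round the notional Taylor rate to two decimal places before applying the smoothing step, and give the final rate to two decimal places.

11.92%

Output 1.76% above potential → x = 1.76.
i^T_t = 1.18 + 1.86 + 1.56 × (6.30 − 1.86) + 1 × 1.76
   = 1.18 + 1.86 + 6.9264 + 1.76 = 11.73
i_t = 0.74 × 11.99 + 0.26 × 11.73 = 8.8726 + 3.0498 = 11.92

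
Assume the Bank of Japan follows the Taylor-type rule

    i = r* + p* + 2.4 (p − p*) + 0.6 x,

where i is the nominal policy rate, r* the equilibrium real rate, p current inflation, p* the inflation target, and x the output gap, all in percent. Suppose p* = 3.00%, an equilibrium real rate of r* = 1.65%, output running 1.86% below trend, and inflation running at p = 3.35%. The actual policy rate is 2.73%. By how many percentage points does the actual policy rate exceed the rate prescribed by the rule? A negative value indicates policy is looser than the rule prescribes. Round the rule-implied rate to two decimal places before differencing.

Output 1.86% below potential → x = -1.86.
i = 1.65 + 3.00 + 2.4 × (3.35 − 3.00) + 0.6 × (-1.86)
   = 1.65 + 3 + 0.84 − 1.116 = 4.37
Deviation = 2.73 − 4.37 = -1.64 pp.

-1.64 pp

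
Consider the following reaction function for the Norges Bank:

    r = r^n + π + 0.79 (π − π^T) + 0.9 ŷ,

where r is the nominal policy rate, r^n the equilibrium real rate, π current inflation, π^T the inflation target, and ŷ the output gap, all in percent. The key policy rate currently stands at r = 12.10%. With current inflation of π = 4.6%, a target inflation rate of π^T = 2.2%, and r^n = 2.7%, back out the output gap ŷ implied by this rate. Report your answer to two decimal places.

0.9 ŷ = 12.10 − 2.7 − 4.6 − 0.79 × (4.6 − 2.2) = 2.904
ŷ = 2.904 / 0.9 = 3.23

3.23%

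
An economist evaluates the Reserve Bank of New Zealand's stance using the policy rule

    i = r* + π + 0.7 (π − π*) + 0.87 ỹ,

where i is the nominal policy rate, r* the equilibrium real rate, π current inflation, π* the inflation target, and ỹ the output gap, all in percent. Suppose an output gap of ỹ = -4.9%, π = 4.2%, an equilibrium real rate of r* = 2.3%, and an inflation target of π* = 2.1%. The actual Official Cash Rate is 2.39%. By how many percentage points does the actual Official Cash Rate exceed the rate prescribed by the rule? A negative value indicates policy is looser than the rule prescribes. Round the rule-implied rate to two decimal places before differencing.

i = 2.3 + 4.2 + 0.7 × (4.2 − 2.1) + 0.87 × (-4.9)
   = 2.3 + 4.2 + 1.47 − 4.263 = 3.71
Deviation = 2.39 − 3.71 = -1.32 pp.

-1.32 pp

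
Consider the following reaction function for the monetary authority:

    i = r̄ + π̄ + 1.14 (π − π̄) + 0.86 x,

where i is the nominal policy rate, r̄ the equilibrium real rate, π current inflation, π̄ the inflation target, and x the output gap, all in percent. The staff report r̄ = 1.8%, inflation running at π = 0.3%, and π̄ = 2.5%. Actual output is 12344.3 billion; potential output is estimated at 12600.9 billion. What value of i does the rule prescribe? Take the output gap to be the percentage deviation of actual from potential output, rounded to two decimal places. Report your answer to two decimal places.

Output gap = 100 × (12344.3 − 12600.9) / 12600.9 = -2.04%.
i = 1.80 + 2.50 + 1.14 × (0.30 − 2.50) + 0.86 × (-2.04)
   = 1.80 + 2.5 − 2.508 − 1.7544 = 0.04

0.04%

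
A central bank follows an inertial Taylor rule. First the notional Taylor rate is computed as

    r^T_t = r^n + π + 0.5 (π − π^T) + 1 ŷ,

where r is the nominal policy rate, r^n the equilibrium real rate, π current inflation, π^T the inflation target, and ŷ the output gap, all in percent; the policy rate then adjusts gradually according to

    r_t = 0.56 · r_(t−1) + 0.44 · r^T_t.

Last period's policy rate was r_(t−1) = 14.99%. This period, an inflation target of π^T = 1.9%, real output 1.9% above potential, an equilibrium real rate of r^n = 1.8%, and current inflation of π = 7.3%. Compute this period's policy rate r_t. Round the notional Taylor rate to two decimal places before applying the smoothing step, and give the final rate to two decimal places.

Output 1.9% above potential → ŷ = 1.9.
r^T_t = 1.8 + 7.3 + 0.5 × (7.3 − 1.9) + 1 × 1.9
   = 1.8 + 7.3 + 2.7 + 1.9 = 13.70
r_t = 0.56 × 14.99 + 0.44 × 13.70 = 8.3944 + 6.028 = 14.42

14.42%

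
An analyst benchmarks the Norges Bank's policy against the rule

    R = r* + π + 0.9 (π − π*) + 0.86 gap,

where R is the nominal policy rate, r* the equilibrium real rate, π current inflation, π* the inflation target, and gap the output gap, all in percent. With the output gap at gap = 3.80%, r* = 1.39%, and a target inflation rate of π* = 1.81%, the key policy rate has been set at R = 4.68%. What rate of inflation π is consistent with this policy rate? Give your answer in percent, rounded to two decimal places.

Collecting π: R = r* + (1 + 0.9) π − 0.9 π* + 0.86 gap
1.9 π = 4.68 − 1.39 + 0.9 × 1.81 − 0.86 × 3.80 = 1.651
π = 1.651 / 1.9 = 0.87

0.87%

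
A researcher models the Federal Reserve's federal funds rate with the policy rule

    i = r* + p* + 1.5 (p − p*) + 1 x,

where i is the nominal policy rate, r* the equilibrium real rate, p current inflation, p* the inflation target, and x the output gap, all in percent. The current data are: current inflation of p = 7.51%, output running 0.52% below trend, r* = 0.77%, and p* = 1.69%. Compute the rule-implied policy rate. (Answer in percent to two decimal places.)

Output 0.52% below potential → x = -0.52.
i = 0.77 + 1.69 + 1.5 × (7.51 − 1.69) + 1 × (-0.52)
   = 0.77 + 1.69 + 8.73 − 0.52 = 10.67

10.67%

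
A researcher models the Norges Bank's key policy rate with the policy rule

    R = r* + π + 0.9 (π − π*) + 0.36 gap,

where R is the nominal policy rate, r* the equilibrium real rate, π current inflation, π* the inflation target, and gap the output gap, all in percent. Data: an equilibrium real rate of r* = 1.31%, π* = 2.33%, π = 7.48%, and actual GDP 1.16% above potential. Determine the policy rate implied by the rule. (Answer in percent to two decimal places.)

Output 1.16% above potential → gap = 1.16.
R = 1.31 + 7.48 + 0.9 × (7.48 − 2.33) + 0.36 × 1.16
   = 1.31 + 7.48 + 4.635 + 0.4176 = 13.84

13.84%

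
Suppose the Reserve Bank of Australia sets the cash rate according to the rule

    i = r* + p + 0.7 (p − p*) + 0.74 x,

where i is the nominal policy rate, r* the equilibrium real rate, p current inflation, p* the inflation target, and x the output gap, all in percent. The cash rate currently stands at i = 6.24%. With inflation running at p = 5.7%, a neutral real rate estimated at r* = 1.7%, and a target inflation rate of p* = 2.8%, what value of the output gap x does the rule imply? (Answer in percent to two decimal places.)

-4.31%

0.74 x = 6.24 − 1.7 − 5.7 − 0.7 × (5.7 − 2.8) = -3.19
x = -3.19 / 0.74 = -4.31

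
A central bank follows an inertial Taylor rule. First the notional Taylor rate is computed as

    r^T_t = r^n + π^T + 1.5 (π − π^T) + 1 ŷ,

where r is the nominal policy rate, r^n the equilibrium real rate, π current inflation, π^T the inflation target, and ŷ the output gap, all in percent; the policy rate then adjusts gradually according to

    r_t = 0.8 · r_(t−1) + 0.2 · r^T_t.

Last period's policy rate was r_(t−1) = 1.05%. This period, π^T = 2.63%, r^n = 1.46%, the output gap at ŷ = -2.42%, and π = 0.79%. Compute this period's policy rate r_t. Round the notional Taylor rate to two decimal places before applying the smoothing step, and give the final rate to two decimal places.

r^T_t = 1.46 + 2.63 + 1.5 × (0.79 − 2.63) + 1 × (-2.42)
   = 1.46 + 2.63 − 2.76 − 2.42 = -1.09
r_t = 0.8 × 1.05 + 0.2 × (-1.09) = 0.84 − 0.218 = 0.62

0.62%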